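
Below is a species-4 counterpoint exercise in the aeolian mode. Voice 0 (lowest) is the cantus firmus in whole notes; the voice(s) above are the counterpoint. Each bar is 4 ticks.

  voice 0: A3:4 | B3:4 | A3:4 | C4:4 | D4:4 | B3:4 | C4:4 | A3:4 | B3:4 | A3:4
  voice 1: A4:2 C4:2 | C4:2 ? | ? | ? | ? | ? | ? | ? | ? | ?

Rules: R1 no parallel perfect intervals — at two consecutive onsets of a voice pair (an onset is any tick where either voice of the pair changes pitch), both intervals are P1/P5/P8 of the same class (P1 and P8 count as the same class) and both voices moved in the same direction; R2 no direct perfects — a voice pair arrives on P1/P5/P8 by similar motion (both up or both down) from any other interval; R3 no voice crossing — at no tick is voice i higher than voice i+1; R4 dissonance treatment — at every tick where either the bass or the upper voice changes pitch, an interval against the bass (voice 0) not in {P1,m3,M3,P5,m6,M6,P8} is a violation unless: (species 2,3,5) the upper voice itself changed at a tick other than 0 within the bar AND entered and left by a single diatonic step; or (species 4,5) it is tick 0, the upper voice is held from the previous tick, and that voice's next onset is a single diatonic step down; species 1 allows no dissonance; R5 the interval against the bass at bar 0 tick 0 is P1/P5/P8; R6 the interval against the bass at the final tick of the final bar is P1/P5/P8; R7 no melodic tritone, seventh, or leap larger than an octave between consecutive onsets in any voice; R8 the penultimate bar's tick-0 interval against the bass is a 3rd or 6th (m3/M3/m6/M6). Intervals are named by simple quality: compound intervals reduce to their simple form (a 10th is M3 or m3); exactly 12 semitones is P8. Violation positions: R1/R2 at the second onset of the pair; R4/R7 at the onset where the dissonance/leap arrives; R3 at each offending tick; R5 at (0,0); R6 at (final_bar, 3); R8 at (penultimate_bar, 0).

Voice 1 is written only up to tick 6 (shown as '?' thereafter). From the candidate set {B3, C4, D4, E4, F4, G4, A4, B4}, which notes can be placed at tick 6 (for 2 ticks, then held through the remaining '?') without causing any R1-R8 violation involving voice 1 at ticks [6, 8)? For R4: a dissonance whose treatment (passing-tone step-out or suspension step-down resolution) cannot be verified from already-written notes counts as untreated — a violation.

{B3, C4, D4, G4}

B3: legal
C4: legal
D4: legal
E4: violates R4
F4: violates R4
G4: legal
A4: violates R4
B4: violates R7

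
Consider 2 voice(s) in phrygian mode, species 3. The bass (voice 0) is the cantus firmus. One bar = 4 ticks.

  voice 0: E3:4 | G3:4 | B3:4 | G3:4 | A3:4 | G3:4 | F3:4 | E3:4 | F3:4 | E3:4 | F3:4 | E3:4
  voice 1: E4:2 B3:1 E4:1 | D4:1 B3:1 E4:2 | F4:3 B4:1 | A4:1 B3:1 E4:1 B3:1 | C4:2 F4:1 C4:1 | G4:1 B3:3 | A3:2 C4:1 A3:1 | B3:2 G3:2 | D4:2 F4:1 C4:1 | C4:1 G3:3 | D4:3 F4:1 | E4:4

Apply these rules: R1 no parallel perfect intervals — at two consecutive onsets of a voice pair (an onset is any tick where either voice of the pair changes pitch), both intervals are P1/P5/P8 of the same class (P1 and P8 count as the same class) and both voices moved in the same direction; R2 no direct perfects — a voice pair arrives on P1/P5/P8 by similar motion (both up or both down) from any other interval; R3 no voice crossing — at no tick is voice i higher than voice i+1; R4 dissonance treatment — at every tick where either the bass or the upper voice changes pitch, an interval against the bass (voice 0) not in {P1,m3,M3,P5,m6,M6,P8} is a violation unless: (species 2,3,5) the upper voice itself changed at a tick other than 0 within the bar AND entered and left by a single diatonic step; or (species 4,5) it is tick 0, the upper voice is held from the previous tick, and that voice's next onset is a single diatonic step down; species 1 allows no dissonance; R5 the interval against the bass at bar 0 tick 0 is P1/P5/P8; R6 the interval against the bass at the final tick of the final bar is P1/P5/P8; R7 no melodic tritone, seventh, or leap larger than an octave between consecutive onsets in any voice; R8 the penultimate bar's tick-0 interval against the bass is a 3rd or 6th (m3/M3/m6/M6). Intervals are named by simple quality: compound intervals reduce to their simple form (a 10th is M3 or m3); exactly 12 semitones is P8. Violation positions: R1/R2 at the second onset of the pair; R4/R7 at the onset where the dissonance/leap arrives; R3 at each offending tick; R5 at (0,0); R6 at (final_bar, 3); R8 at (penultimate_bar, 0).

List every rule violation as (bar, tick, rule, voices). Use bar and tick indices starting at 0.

bar 0: v0=E3 v1=E4 downbeat P8
bar 1: v0=G3 v1=D4 downbeat P5
bar 2: v0=B3 v1=F4 downbeat TT
bar 3: v0=G3 v1=A4 downbeat M2
bar 4: v0=A3 v1=C4 downbeat m3
bar 5: v0=G3 v1=G4 downbeat P8
bar 6: v0=F3 v1=A3 downbeat M3
bar 7: v0=E3 v1=B3 downbeat P5
bar 8: v0=F3 v1=D4 downbeat M6
bar 9: v0=E3 v1=C4 downbeat m6
bar 10: v0=F3 v1=D4 downbeat M6
bar 11: v0=E3 v1=E4 downbeat P8
  -> R4 @ bar 2 tick 0 v(0, 1): B3/F4 TT untreated
  -> R7 @ bar 2 tick 3 v(1,): F4->B4 leap 6st
  -> R4 @ bar 3 tick 0 v(0, 1): G3/A4 M2 untreated
  -> R7 @ bar 3 tick 1 v(1,): A4->B3 leap 10st
  -> R1 @ bar 11 tick 0 v(0, 1): F3/F4 P8 -> E3/E4 P8 similar

(2, 0, R4, (0, 1))
(2, 3, R7, (1,))
(3, 0, R4, (0, 1))
(3, 1, R7, (1,))
(11, 0, R1, (0, 1))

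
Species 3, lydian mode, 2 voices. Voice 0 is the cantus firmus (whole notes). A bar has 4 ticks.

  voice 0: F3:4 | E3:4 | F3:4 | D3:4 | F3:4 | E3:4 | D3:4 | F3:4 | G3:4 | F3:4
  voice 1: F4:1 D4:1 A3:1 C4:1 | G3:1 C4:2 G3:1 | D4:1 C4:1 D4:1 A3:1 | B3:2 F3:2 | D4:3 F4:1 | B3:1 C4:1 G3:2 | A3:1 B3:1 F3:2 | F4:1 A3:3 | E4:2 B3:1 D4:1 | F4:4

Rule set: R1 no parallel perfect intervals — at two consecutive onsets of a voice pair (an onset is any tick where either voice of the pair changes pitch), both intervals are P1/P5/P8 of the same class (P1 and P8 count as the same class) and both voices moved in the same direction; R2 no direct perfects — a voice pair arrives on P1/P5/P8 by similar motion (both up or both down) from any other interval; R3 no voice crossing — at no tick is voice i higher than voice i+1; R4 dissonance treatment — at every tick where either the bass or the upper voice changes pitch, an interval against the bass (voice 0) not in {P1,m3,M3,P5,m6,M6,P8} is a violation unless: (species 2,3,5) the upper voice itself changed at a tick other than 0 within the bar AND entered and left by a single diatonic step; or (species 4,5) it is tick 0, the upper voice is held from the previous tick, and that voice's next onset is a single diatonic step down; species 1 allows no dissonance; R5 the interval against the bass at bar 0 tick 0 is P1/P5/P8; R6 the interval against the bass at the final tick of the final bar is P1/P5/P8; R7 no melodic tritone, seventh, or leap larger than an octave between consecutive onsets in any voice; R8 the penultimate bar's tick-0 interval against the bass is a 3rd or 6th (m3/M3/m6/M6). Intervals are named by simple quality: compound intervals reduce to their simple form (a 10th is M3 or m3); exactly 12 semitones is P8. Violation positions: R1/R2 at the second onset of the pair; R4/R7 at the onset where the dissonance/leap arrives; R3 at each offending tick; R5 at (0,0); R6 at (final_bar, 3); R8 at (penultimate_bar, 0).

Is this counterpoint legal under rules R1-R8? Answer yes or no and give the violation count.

bar 0: v0=F3 v1=F4 (P8)
bar 1: v0=E3 v1=G3 (m3)
bar 2: v0=F3 v1=D4 (M6)
bar 3: v0=D3 v1=B3 (M6)
bar 4: v0=F3 v1=D4 (M6)
bar 5: v0=E3 v1=B3 (P5)
bar 6: v0=D3 v1=A3 (P5)
bar 7: v0=F3 v1=F4 (P8)
bar 8: v0=G3 v1=E4 (M6)
bar 9: v0=F3 v1=F4 (P8)
  R7 @ bar3.2: B3->F3 leap 6st
  R2 @ bar5.0: F3/F4 P8 -> E3/B3 P5 similar
  R7 @ bar5.0: F4->B3 leap 6st
  R7 @ bar6.2: B3->F3 leap 6st
  R2 @ bar7.0: D3/F3 m3 -> F3/F4 P8 similar

No (5 violations)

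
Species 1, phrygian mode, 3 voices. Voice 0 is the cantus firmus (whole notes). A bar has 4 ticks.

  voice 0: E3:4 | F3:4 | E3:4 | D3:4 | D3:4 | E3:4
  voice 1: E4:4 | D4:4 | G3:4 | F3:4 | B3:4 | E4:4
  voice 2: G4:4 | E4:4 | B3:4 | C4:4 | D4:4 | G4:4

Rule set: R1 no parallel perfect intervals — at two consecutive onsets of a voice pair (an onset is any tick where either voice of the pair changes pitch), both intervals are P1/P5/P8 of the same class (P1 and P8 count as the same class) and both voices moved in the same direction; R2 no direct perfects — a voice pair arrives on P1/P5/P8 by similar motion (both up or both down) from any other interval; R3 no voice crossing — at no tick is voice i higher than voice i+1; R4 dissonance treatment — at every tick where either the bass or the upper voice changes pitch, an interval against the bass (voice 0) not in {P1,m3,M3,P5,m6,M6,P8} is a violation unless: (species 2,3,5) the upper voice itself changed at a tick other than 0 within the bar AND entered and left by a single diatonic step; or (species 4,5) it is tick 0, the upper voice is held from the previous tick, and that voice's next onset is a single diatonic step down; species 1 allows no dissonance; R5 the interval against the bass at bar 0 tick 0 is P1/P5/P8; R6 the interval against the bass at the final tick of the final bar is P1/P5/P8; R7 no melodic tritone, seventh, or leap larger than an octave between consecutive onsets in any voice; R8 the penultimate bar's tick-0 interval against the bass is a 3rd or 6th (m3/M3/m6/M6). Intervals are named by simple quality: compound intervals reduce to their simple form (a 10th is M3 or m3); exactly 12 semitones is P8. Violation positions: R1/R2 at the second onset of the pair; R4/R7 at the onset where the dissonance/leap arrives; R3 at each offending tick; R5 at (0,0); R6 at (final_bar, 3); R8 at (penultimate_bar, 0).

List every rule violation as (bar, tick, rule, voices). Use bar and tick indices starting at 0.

bar 0: v0=E3 v1=E4 v2=G4 downbeat m3
bar 1: v0=F3 v1=D4 v2=E4 downbeat M7
bar 2: v0=E3 v1=G3 v2=B3 downbeat P5
bar 3: v0=D3 v1=F3 v2=C4 downbeat m7
bar 4: v0=D3 v1=B3 v2=D4 downbeat P8
bar 5: v0=E3 v1=E4 v2=G4 downbeat m3
  -> R5 @ bar 0 tick 0 v(0, 2): opens on m3
  -> R4 @ bar 1 tick 0 v(0, 2): F3/E4 M7 untreated
  -> R2 @ bar 2 tick 0 v(0, 2): F3/E4 M7 -> E3/B3 P5 similar
  -> R4 @ bar 3 tick 0 v(0, 2): D3/C4 m7 untreated
  -> R7 @ bar 4 tick 0 v(1,): F3->B3 leap 6st
  -> R8 @ bar 4 tick 0 v(0, 2): penult P8 not 3rd/6th
  -> R2 @ bar 5 tick 0 v(0, 1): D3/B3 M6 -> E3/E4 P8 similar
  -> R6 @ bar 5 tick 3 v(0, 2): closes on m3

(0, 0, R5, (0, 2))
(1, 0, R4, (0, 2))
(2, 0, R2, (0, 2))
(3, 0, R4, (0, 2))
(4, 0, R7, (1,))
(4, 0, R8, (0, 2))
(5, 0, R2, (0, 1))
(5, 3, R6, (0, 2))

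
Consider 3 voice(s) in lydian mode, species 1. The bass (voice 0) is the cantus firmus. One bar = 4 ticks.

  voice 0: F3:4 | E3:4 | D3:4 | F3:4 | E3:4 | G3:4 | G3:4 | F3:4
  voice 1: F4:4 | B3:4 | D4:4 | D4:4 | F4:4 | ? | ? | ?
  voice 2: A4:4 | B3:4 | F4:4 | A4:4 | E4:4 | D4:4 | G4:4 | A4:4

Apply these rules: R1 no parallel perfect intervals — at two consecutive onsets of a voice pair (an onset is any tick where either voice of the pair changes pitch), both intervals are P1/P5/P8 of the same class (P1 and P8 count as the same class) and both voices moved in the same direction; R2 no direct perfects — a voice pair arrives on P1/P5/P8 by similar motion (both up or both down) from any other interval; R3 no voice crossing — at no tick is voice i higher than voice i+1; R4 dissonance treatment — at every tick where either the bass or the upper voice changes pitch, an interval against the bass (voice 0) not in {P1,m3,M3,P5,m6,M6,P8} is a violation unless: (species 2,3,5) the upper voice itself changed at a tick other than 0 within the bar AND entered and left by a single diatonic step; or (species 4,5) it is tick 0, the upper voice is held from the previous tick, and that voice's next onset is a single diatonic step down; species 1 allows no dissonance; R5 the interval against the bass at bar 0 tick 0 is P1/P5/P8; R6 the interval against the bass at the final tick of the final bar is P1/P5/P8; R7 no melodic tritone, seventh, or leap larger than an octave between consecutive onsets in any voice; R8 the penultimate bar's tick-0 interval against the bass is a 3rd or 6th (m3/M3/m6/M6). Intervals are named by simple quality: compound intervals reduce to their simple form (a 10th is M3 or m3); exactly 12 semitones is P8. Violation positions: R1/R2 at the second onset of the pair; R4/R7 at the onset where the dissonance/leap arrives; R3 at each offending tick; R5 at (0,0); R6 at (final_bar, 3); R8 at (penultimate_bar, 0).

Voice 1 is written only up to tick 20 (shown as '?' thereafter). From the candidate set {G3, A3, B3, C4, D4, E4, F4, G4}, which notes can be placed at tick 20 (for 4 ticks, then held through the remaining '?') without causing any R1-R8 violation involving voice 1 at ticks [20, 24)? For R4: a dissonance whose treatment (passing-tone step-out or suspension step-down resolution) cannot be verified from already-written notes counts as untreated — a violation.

{}

G3: violates R2,R7
A3: violates R4
B3: violates R7
C4: violates R4
D4: violates R2
E4: violates R3
F4: violates R3,R4
G4: violates R2,R3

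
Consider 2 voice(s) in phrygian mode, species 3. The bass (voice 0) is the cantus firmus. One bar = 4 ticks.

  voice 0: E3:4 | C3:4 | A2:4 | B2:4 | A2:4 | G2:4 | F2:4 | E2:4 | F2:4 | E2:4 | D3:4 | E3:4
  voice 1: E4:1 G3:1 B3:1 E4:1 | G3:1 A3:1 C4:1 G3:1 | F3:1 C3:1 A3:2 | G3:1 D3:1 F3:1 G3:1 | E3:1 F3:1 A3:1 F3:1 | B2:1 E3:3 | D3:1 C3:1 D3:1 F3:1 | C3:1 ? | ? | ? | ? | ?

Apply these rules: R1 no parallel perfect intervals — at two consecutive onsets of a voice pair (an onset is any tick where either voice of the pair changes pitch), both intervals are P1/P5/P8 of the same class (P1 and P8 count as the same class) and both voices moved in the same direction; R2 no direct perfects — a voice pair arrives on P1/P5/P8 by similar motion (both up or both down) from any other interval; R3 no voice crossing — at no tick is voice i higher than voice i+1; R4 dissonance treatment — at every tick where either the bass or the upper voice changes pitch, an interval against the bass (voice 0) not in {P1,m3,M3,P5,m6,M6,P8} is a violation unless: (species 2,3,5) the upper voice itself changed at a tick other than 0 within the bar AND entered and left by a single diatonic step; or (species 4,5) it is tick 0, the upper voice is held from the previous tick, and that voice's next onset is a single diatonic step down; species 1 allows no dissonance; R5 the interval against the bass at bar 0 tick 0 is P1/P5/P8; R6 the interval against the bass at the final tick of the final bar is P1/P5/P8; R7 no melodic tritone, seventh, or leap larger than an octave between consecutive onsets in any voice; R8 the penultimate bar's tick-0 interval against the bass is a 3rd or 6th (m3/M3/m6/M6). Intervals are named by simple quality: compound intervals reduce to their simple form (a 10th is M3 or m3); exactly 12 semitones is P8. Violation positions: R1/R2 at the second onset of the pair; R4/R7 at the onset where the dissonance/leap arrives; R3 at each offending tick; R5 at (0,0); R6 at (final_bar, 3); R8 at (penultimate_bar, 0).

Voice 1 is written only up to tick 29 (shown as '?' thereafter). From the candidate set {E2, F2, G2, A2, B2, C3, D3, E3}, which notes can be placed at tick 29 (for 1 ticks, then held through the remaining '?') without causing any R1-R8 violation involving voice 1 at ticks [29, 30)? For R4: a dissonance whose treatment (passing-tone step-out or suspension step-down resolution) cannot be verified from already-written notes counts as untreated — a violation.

{B2, C3, E2, E3, G2}

E2: legal
F2: violates R4
G2: legal
A2: violates R4
B2: legal
C3: legal
D3: violates R4
E3: legal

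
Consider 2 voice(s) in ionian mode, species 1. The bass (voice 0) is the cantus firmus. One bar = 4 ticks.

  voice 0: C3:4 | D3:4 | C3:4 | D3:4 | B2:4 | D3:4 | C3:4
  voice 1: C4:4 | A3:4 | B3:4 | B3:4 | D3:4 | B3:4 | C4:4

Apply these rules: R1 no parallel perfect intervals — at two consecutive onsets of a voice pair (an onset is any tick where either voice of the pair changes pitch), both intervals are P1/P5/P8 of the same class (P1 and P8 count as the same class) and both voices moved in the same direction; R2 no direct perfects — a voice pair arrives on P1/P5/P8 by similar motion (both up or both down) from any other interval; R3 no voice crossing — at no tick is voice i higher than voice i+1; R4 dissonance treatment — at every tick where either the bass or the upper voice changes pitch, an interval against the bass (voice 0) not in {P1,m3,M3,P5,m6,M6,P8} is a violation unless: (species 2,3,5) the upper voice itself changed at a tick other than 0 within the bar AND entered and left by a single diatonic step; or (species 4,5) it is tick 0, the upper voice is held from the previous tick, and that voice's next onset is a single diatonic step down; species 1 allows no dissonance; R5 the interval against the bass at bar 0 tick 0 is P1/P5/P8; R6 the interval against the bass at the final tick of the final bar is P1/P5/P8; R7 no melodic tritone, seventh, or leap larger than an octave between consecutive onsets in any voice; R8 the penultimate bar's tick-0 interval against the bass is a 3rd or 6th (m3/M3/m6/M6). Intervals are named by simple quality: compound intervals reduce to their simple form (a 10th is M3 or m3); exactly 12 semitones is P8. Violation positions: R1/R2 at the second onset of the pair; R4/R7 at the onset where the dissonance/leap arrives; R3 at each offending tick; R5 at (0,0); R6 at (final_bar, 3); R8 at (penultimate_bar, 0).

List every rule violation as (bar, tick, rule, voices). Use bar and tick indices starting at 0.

(2, 0, R4, (0, 1))

bar 0: v0=C3 v1=C4 downbeat P8
bar 1: v0=D3 v1=A3 downbeat P5
bar 2: v0=C3 v1=B3 downbeat M7
bar 3: v0=D3 v1=B3 downbeat M6
bar 4: v0=B2 v1=D3 downbeat m3
bar 5: v0=D3 v1=B3 downbeat M6
bar 6: v0=C3 v1=C4 downbeat P8
  -> R4 @ bar 2 tick 0 v(0, 1): C3/B3 M7 untreated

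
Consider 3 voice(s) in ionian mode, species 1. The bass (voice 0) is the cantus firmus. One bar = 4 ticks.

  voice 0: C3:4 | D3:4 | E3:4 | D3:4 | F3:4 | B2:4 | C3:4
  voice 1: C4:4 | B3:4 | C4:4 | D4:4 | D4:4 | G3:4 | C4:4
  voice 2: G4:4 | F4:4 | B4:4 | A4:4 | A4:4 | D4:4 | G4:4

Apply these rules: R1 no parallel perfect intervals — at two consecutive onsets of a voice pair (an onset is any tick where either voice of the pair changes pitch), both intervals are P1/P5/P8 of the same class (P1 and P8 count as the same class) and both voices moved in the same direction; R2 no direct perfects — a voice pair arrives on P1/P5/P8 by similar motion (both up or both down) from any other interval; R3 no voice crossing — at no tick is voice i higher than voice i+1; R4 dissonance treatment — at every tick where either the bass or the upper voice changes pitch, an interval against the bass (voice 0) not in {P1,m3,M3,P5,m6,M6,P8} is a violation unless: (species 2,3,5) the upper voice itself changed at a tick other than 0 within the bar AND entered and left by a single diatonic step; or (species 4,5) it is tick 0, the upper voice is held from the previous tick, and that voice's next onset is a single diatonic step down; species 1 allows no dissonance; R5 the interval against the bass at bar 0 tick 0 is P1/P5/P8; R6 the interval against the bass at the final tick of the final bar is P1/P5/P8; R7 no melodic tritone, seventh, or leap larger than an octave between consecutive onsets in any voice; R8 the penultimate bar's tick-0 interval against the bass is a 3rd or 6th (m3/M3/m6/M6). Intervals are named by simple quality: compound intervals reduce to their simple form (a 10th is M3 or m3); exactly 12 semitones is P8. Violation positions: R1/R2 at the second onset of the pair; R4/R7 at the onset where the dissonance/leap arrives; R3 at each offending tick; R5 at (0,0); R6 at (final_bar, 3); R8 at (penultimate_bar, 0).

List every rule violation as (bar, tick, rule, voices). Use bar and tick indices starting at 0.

(2, 0, R2, (0, 2))
(2, 0, R7, (2,))
(3, 0, R1, (0, 2))
(5, 0, R1, (1, 2))
(5, 0, R7, (0,))
(6, 0, R1, (1, 2))
(6, 0, R2, (0, 1))
(6, 0, R2, (0, 2))

bar 0: v0=C3 v1=C4 v2=G4 downbeat P5
bar 1: v0=D3 v1=B3 v2=F4 downbeat m3
bar 2: v0=E3 v1=C4 v2=B4 downbeat P5
bar 3: v0=D3 v1=D4 v2=A4 downbeat P5
bar 4: v0=F3 v1=D4 v2=A4 downbeat M3
bar 5: v0=B2 v1=G3 v2=D4 downbeat m3
bar 6: v0=C3 v1=C4 v2=G4 downbeat P5
  -> R2 @ bar 2 tick 0 v(0, 2): D3/F4 m3 -> E3/B4 P5 similar
  -> R7 @ bar 2 tick 0 v(2,): F4->B4 leap 6st
  -> R1 @ bar 3 tick 0 v(0, 2): E3/B4 P5 -> D3/A4 P5 similar
  -> R1 @ bar 5 tick 0 v(1, 2): D4/A4 P5 -> G3/D4 P5 similar
  -> R7 @ bar 5 tick 0 v(0,): F3->B2 leap 6st
  -> R1 @ bar 6 tick 0 v(1, 2): G3/D4 P5 -> C4/G4 P5 similar
  -> R2 @ bar 6 tick 0 v(0, 1): B2/G3 m6 -> C3/C4 P8 similar
  -> R2 @ bar 6 tick 0 v(0, 2): B2/D4 m3 -> C3/G4 P5 similar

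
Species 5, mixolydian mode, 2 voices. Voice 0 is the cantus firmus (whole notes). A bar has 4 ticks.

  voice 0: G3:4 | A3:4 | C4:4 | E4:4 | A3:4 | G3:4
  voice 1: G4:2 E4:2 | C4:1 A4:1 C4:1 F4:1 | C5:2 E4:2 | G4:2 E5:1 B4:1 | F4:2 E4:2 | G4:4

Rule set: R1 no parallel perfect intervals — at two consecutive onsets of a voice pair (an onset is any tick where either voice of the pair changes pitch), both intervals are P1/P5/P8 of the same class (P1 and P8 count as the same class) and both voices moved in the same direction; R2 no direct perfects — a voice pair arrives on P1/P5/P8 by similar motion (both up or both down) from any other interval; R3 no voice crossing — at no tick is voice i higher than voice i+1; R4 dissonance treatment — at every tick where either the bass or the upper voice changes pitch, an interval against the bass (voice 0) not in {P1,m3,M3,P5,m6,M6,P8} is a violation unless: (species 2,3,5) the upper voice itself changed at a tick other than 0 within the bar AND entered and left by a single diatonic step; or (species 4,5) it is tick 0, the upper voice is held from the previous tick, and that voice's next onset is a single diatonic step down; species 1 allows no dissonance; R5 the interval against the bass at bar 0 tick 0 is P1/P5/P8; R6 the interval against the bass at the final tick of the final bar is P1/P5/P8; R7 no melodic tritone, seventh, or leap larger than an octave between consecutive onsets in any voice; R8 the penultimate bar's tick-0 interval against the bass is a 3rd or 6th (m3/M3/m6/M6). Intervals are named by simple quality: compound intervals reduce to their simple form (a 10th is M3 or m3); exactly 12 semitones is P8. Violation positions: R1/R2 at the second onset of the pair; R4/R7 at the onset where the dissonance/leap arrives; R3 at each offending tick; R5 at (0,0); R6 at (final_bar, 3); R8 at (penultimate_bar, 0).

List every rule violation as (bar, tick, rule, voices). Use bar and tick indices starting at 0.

(2, 0, R2, (0, 1))
(4, 0, R7, (1,))

bar 0: v0=G3 v1=G4 downbeat P8
bar 1: v0=A3 v1=C4 downbeat m3
bar 2: v0=C4 v1=C5 downbeat P8
bar 3: v0=E4 v1=G4 downbeat m3
bar 4: v0=A3 v1=F4 downbeat m6
bar 5: v0=G3 v1=G4 downbeat P8
  -> R2 @ bar 2 tick 0 v(0, 1): A3/F4 m6 -> C4/C5 P8 similar
  -> R7 @ bar 4 tick 0 v(1,): B4->F4 leap 6st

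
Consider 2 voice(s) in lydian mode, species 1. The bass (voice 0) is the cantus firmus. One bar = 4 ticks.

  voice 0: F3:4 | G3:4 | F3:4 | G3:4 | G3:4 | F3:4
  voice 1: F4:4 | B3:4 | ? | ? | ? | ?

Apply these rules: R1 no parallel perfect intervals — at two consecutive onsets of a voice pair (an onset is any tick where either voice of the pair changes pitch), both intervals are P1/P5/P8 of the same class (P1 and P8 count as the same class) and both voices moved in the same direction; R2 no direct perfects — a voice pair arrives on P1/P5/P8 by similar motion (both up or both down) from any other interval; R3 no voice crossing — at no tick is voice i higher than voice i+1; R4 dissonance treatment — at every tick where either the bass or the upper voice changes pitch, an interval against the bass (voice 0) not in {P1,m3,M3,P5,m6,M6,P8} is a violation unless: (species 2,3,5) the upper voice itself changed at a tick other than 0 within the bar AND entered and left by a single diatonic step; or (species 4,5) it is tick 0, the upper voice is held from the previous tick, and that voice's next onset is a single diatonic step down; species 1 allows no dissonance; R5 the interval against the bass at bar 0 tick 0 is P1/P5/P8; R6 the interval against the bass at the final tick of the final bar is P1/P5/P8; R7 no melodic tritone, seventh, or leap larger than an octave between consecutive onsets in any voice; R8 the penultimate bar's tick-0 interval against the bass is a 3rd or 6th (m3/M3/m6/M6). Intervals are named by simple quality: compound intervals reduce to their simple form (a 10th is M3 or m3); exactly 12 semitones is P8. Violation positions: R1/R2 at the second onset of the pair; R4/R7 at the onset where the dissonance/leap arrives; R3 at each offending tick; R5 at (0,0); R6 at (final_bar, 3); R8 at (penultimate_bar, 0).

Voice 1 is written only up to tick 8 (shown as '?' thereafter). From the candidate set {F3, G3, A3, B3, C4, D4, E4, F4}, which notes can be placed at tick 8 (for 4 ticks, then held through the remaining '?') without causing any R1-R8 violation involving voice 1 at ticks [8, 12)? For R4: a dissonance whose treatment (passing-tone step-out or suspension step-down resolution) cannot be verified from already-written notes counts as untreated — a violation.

F3: violates R2,R7
G3: violates R4
A3: legal
B3: violates R4
C4: legal
D4: legal
E4: violates R4
F4: violates R7

{A3, C4, D4}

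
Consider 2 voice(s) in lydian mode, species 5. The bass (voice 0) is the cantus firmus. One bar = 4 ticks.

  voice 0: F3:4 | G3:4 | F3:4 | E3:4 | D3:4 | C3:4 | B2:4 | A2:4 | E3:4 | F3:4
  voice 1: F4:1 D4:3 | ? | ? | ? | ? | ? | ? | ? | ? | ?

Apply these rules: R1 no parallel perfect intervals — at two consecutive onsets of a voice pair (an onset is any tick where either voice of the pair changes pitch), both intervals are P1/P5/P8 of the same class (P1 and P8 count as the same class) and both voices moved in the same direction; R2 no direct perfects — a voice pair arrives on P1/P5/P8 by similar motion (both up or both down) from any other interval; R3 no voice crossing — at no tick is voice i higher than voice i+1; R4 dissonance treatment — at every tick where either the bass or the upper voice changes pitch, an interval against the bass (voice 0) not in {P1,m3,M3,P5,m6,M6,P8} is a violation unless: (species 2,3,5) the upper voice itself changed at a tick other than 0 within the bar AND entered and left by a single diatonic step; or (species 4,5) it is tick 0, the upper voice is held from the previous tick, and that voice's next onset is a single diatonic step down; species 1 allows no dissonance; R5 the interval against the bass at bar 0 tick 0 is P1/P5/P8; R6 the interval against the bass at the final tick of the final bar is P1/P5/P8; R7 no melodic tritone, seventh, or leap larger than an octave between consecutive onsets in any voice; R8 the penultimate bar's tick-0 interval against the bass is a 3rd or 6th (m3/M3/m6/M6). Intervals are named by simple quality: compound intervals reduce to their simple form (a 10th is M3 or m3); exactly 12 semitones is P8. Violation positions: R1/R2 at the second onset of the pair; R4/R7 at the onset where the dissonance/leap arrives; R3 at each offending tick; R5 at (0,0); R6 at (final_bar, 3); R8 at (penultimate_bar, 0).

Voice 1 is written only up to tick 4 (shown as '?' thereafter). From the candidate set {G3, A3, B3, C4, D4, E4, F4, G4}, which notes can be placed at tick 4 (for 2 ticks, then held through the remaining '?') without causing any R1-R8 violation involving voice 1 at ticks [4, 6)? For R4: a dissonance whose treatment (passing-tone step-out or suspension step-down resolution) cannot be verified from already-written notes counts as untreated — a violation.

G3: legal
A3: violates R4
B3: legal
C4: violates R4
D4: legal
E4: legal
F4: violates R4
G4: violates R2

{B3, D4, E4, G3}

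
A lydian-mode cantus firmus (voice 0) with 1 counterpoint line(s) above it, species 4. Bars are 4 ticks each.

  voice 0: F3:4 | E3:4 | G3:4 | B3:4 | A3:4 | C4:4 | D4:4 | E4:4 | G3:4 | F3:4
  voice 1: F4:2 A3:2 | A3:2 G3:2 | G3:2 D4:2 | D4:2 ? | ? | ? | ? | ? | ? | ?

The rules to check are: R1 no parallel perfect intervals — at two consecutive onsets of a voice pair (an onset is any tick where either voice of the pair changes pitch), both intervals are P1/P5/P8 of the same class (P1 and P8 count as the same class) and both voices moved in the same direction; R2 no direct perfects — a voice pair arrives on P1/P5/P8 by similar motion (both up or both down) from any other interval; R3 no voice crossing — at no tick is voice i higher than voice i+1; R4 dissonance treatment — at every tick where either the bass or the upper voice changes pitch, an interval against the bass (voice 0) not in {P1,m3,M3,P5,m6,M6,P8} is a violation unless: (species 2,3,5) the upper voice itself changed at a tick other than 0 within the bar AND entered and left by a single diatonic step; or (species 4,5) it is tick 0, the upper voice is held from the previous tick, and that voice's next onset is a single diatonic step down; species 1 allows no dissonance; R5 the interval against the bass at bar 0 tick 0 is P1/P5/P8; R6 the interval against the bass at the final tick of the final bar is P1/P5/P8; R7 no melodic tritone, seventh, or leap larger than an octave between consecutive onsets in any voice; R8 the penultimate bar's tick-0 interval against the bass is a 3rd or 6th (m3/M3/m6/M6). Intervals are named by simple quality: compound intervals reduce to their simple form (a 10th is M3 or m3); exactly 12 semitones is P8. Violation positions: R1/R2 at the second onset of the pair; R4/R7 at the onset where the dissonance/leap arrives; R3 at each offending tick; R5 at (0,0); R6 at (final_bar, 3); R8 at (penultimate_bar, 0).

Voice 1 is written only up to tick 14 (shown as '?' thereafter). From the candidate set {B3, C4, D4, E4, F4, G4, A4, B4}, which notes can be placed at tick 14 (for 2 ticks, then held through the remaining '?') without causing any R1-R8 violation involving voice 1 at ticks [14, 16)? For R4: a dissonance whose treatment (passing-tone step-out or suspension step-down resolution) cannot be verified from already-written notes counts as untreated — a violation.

{B3, B4, D4, G4}

B3: legal
C4: violates R4
D4: legal
E4: violates R4
F4: violates R4
G4: legal
A4: violates R4
B4: legal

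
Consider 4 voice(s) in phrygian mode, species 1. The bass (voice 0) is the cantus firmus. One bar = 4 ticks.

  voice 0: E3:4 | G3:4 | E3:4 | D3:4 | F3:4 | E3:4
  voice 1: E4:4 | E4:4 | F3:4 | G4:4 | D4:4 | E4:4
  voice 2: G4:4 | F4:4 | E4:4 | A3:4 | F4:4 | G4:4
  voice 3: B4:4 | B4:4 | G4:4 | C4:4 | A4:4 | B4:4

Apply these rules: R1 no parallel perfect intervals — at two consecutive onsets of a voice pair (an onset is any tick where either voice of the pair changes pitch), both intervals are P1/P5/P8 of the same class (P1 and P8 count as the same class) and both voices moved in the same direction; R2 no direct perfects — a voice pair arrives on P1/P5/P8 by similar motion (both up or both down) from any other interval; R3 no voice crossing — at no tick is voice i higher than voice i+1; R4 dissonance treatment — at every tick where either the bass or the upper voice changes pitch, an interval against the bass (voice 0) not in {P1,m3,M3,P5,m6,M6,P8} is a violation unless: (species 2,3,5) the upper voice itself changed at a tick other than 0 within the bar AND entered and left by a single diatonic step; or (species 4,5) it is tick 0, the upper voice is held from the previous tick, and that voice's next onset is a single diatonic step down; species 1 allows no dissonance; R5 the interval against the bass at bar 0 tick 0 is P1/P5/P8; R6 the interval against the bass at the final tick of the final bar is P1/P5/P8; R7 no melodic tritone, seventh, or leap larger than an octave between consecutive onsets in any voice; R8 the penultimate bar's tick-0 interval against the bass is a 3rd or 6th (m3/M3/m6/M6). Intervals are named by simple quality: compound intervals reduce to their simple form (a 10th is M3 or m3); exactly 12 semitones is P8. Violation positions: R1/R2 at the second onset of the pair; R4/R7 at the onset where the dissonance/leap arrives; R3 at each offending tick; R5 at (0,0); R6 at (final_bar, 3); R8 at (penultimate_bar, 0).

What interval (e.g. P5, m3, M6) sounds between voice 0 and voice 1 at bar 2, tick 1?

voice 0=E3 voice 1=F3 -> m2

m2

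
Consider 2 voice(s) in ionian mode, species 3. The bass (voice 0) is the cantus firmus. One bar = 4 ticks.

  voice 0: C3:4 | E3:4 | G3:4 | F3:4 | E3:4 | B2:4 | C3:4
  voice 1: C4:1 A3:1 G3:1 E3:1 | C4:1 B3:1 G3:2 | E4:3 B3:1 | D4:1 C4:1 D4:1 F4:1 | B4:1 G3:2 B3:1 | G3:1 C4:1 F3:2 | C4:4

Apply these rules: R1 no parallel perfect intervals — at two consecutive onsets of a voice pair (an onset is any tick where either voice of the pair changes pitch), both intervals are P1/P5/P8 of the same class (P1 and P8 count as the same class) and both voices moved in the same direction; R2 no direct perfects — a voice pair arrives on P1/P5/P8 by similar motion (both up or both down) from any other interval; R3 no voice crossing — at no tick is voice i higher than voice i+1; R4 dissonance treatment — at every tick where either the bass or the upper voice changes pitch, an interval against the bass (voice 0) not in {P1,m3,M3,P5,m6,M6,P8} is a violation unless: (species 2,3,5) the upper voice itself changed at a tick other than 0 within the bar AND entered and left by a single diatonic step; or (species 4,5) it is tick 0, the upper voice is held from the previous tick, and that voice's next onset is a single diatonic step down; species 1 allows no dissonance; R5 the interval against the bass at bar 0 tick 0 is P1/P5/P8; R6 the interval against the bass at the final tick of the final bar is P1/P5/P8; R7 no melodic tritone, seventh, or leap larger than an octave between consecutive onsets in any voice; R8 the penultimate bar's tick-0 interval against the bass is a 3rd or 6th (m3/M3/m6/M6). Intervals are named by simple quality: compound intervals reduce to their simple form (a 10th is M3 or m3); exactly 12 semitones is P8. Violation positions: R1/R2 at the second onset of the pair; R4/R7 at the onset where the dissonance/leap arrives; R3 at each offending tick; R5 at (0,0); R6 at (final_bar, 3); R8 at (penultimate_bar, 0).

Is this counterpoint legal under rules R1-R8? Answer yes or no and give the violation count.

bar 0: v0=C3 v1=C4 (P8)
bar 1: v0=E3 v1=C4 (m6)
bar 2: v0=G3 v1=E4 (M6)
bar 3: v0=F3 v1=D4 (M6)
bar 4: v0=E3 v1=B4 (P5)
bar 5: v0=B2 v1=G3 (m6)
bar 6: v0=C3 v1=C4 (P8)
  R7 @ bar4.0: F4->B4 leap 6st
  R7 @ bar4.1: B4->G3 leap 16st
  R4 @ bar5.1: B2/C4 m2 untreated
  R4 @ bar5.2: B2/F3 TT untreated
  R2 @ bar6.0: B2/F3 TT -> C3/C4 P8 similar

No (5 violations)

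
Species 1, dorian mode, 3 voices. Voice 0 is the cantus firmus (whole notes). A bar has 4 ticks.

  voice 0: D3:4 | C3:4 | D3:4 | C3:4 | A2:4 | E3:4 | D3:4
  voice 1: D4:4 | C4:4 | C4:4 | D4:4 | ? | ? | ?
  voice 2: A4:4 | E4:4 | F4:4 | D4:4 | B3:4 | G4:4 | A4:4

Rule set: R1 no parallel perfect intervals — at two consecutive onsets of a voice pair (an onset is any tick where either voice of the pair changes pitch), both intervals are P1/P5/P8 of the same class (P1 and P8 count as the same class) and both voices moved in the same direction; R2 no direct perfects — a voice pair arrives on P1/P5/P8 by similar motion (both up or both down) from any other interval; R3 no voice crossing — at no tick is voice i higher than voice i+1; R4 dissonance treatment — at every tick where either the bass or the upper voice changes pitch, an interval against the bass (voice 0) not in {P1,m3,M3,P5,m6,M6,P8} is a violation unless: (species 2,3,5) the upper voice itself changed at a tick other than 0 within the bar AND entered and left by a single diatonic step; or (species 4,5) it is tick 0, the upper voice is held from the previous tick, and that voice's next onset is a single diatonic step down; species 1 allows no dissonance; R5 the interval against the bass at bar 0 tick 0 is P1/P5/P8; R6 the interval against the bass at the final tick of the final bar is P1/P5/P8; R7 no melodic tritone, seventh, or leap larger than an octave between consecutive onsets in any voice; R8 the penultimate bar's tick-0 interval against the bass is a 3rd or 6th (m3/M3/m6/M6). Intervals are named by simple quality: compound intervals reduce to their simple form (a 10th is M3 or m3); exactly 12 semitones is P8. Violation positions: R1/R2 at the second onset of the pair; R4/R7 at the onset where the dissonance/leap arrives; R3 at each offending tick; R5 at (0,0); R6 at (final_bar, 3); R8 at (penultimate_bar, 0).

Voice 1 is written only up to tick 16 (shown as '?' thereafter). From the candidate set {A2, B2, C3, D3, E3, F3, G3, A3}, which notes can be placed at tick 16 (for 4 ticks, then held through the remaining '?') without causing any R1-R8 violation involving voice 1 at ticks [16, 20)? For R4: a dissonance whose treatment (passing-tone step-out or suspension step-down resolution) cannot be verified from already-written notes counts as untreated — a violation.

A2: violates R2,R7
B2: violates R1,R4,R7
C3: violates R7
D3: violates R4
E3: violates R2,R7
F3: legal
G3: violates R4
A3: violates R2

{F3}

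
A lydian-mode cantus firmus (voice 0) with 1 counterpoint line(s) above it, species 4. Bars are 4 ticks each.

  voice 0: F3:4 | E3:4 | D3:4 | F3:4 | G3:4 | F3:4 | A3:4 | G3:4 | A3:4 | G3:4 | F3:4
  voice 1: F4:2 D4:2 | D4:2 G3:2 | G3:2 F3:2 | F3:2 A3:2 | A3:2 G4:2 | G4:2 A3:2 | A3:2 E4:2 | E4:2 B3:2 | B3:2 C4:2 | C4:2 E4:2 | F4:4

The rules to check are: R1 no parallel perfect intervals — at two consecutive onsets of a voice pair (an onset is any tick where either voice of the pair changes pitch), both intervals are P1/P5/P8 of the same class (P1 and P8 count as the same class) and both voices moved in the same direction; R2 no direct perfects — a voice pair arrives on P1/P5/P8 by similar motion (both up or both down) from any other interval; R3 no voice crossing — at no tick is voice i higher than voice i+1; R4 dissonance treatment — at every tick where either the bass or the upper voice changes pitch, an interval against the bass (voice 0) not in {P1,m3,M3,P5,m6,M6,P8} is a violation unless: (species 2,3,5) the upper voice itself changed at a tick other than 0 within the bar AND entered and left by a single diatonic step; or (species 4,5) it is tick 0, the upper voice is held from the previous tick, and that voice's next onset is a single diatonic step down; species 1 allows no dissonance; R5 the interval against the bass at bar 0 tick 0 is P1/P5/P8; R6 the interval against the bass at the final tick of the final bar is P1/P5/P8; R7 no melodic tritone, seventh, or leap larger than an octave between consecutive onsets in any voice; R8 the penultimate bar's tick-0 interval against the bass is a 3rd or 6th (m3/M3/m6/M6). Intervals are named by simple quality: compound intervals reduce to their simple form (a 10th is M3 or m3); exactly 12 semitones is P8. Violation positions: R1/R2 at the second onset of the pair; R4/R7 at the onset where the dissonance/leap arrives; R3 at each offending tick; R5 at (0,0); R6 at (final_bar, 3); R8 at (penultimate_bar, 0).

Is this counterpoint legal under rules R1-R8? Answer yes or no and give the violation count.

bar 0: v0=F3 v1=F4 (P8)
bar 1: v0=E3 v1=D4 (m7)
bar 2: v0=D3 v1=G3 (P4)
bar 3: v0=F3 v1=F3 (P1)
bar 4: v0=G3 v1=A3 (M2)
bar 5: v0=F3 v1=G4 (M2)
bar 6: v0=A3 v1=A3 (P1)
bar 7: v0=G3 v1=E4 (M6)
bar 8: v0=A3 v1=B3 (M2)
bar 9: v0=G3 v1=C4 (P4)
bar 10: v0=F3 v1=F4 (P8)
  R4 @ bar1.0: E3/D4 m7 untreated
  R4 @ bar4.0: G3/A3 M2 untreated
  R7 @ bar4.2: A3->G4 leap 10st
  R4 @ bar5.0: F3/G4 M2 untreated
  R7 @ bar5.2: G4->A3 leap 10st
  R4 @ bar8.0: A3/B3 M2 untreated
  R4 @ bar9.0: G3/C4 P4 untreated
  R8 @ bar9.0: penult P4 not 3rd/6th

No (8 violations)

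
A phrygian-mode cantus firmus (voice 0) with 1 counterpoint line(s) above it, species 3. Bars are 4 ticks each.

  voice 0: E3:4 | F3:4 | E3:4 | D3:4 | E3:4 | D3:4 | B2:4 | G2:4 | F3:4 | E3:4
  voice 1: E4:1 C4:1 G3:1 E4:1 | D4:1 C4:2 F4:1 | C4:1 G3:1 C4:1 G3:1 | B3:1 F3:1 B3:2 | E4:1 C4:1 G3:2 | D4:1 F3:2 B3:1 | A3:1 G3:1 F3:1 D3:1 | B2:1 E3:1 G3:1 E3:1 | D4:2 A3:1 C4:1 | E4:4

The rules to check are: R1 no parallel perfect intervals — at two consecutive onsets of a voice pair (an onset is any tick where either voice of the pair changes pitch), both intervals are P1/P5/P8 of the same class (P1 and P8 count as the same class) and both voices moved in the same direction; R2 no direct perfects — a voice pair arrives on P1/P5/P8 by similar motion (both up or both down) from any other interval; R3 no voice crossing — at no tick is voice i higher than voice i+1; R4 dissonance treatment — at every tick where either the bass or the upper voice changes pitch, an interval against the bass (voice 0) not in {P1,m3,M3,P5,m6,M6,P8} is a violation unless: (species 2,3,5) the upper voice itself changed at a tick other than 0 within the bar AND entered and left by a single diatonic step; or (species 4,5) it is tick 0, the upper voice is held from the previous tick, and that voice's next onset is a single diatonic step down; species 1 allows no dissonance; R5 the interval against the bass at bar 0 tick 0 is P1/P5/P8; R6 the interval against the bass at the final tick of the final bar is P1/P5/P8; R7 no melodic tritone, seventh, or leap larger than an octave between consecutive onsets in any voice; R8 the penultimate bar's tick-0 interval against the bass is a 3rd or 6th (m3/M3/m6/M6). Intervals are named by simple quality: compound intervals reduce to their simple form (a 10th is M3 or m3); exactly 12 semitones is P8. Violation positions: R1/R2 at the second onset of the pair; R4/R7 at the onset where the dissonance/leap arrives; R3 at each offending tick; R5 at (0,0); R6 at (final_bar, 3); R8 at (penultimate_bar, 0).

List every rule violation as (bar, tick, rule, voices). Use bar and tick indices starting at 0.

bar 0: v0=E3 v1=E4 downbeat P8
bar 1: v0=F3 v1=D4 downbeat M6
bar 2: v0=E3 v1=C4 downbeat m6
bar 3: v0=D3 v1=B3 downbeat M6
bar 4: v0=E3 v1=E4 downbeat P8
bar 5: v0=D3 v1=D4 downbeat P8
bar 6: v0=B2 v1=A3 downbeat m7
bar 7: v0=G2 v1=B2 downbeat M3
bar 8: v0=F3 v1=D4 downbeat M6
bar 9: v0=E3 v1=E4 downbeat P8
  -> R7 @ bar 3 tick 1 v(1,): B3->F3 leap 6st
  -> R7 @ bar 3 tick 2 v(1,): F3->B3 leap 6st
  -> R2 @ bar 4 tick 0 v(0, 1): D3/B3 M6 -> E3/E4 P8 similar
  -> R7 @ bar 5 tick 3 v(1,): F3->B3 leap 6st
  -> R4 @ bar 6 tick 0 v(0, 1): B2/A3 m7 untreated
  -> R4 @ bar 6 tick 2 v(0, 1): B2/F3 TT untreated
  -> R7 @ bar 8 tick 0 v(0,): G2->F3 leap 10st
  -> R7 @ bar 8 tick 0 v(1,): E3->D4 leap 10st

(3, 1, R7, (1,))
(3, 2, R7, (1,))
(4, 0, R2, (0, 1))
(5, 3, R7, (1,))
(6, 0, R4, (0, 1))
(6, 2, R4, (0, 1))
(8, 0, R7, (0,))
(8, 0, R7, (1,))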